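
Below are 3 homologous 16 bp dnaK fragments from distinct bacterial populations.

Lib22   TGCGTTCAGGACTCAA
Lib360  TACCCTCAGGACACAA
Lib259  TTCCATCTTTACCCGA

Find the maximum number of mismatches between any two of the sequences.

8

Pairwise Hamming distances:
  Lib22 vs Lib360: 4
  Lib22 vs Lib259: 8
  Lib360 vs Lib259: 7
The largest is 8, between Lib22 and Lib259.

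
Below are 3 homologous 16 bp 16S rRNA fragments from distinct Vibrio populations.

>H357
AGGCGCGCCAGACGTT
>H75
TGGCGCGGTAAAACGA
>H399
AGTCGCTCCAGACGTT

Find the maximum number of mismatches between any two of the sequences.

Pairwise Hamming distances:
  H357 vs H75: 8
  H357 vs H399: 2
  H75 vs H399: 10
The largest is 10, between H75 and H399.

10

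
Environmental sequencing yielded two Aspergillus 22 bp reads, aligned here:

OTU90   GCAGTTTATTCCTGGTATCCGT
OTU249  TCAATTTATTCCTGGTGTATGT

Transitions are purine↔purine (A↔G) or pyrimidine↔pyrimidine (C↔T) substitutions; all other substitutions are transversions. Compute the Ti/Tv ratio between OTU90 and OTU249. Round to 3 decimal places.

1.500

The sequences differ at positions 1 (G/T, transversion), 4 (G/A, transition), 17 (A/G, transition), 19 (C/A, transversion), 20 (C/T, transition).
Of the 5 differences, 3 transitions and 2 transversions, so Ti/Tv = 3/2 = 1.500.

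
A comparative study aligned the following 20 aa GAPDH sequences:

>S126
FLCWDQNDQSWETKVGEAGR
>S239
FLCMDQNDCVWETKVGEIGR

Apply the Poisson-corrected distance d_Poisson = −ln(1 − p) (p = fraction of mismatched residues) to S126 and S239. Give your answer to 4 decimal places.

0.2231

The sequences differ at positions 4 (W/M), 9 (Q/C), 10 (S/V), 18 (A/I).
p = 4/20 = 0.200000.
d = −ln(1 − 0.200000) = −ln(0.800000) = 0.2231.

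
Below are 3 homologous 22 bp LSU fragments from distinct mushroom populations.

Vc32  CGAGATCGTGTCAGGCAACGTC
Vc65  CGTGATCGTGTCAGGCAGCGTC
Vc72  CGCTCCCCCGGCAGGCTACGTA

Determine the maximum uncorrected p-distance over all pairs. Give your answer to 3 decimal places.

0.455

Pairwise Hamming distances:
  Vc32 vs Vc65: 2
  Vc32 vs Vc72: 9
  Vc65 vs Vc72: 10
The largest is 10 mismatches, between Vc65 and Vc72; p = 10/22 = 0.455.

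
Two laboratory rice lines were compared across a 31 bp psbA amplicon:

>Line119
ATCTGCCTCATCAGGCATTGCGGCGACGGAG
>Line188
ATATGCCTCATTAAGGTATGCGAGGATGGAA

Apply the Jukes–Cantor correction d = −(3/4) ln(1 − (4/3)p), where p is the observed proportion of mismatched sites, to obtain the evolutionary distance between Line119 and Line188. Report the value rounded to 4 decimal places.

0.4217

Mismatches occur at site 3 (C/A), site 12 (C/T), site 14 (G/A), site 16 (C/G), site 17 (A/T), site 18 (T/A), site 23 (G/A), site 24 (C/G), site 27 (C/T), site 31 (G/A).
p = 10/31 = 0.322581.
d = −0.75 · ln(1 − (4/3)·0.322581) = −0.75 · ln(0.569892) = −0.75 · (-0.562308) = 0.4217.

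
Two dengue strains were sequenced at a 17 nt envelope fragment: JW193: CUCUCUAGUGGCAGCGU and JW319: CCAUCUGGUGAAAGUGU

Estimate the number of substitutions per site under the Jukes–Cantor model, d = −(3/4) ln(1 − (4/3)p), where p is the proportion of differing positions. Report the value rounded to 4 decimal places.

0.4770

Mismatches occur at site 2 (U/C), site 3 (C/A), site 7 (A/G), site 11 (G/A), site 12 (C/A), site 15 (C/U).
p = 6/17 = 0.352941.
d = −0.75 · ln(1 − (4/3)·0.352941) = −0.75 · ln(0.529412) = −0.75 · (-0.635988) = 0.4770.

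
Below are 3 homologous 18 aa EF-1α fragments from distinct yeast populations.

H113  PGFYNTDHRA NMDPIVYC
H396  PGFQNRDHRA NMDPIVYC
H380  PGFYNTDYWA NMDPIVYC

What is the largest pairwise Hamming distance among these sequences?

4

Pairwise Hamming distances:
  H113 vs H396: 2
  H113 vs H380: 2
  H396 vs H380: 4
The largest is 4, between H396 and H380.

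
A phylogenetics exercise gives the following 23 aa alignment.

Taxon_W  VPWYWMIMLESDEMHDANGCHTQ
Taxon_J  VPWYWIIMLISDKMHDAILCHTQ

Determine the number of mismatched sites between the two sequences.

Differing sites — 6:M/I; 10:E/I; 13:E/K; 18:N/I; 19:G/L.
That gives 5 mismatches out of 23 aligned sites, so the Hamming distance is 5.

5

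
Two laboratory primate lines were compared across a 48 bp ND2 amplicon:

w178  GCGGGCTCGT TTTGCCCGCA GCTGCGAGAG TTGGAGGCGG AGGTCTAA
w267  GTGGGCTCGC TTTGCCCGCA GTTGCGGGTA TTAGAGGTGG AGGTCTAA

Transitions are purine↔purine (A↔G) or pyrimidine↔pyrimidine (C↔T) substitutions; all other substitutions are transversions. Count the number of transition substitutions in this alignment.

7

Differing sites — 2:C/T (Ti); 10:T/C (Ti); 22:C/T (Ti); 27:A/G (Ti); 29:A/T (Tv); 30:G/A (Ti); 33:G/A (Ti); 38:C/T (Ti).
Of the 8 differences, 7 transitions and 1 transversion, so the answer is 7.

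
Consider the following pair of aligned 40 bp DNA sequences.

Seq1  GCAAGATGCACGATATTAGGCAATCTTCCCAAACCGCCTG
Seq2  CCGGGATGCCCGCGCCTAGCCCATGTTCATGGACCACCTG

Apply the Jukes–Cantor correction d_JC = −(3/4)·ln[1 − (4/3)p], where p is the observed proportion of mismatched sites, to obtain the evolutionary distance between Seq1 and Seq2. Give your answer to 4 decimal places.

The sequences differ at positions 1 (G/C), 3 (A/G), 4 (A/G), 10 (A/C), 13 (A/C), 14 (T/G), 15 (A/C), 16 (T/C), 20 (G/C), 22 (A/C), 25 (C/G), 29 (C/A), 30 (C/T), 31 (A/G), 32 (A/G), 36 (G/A).
p = 16/40 = 0.400000.
d = −0.75 · ln(1 − (4/3)·0.400000) = −0.75 · ln(0.466667) = −0.75 · (-0.762139) = 0.5716.

0.5716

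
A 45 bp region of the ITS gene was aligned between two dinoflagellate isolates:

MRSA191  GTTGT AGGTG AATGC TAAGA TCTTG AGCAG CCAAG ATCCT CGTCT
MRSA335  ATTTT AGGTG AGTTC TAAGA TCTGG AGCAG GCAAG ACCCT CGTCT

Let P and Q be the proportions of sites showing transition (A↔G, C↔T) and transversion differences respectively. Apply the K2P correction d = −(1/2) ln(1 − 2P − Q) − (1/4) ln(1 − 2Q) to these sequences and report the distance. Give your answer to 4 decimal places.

0.1746

Mismatches occur at site 1 (G/A, transition), site 4 (G/T, transversion), site 12 (A/G, transition), site 14 (G/T, transversion), site 24 (T/G, transversion), site 31 (C/G, transversion), site 37 (T/C, transition).
Of the 7 differences, 3 transitions and 4 transversions over 45 sites: P = 3/45 = 0.066667, Q = 4/45 = 0.088889.
d = −0.5·ln(0.777777) − 0.25·ln(0.822222) = −0.5·(-0.251315) − 0.25·(-0.195745) = 0.1746.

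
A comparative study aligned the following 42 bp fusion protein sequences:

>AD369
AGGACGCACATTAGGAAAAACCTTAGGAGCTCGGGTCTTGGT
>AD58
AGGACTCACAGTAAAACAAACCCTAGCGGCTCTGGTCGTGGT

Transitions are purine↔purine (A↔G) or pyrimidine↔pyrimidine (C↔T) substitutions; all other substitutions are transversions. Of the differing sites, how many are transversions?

Differing sites — 6:G/T (Tv); 11:T/G (Tv); 14:G/A (Ti); 15:G/A (Ti); 17:A/C (Tv); 23:T/C (Ti); 27:G/C (Tv); 28:A/G (Ti); 33:G/T (Tv); 38:T/G (Tv).
Of the 10 differences, 4 transitions and 6 transversions, so the answer is 6.

6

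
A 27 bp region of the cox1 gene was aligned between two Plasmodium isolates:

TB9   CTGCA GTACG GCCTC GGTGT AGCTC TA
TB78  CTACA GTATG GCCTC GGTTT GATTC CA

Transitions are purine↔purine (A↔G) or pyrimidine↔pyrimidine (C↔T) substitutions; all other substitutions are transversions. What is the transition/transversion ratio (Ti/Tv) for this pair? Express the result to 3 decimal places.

The sequences differ at positions 3 (G/A, transition), 9 (C/T, transition), 19 (G/T, transversion), 21 (A/G, transition), 22 (G/A, transition), 23 (C/T, transition), 26 (T/C, transition).
Of the 7 differences, 6 transitions and 1 transversion, so Ti/Tv = 6/1 = 6.000.

6.000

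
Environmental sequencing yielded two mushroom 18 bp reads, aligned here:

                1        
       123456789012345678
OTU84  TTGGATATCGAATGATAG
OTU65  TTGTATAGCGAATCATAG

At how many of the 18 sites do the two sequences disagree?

3

Mismatches occur at site 4 (G↔T), site 8 (T↔G), site 14 (G↔C).
That gives 3 mismatches out of 18 aligned sites, so the Hamming distance is 3.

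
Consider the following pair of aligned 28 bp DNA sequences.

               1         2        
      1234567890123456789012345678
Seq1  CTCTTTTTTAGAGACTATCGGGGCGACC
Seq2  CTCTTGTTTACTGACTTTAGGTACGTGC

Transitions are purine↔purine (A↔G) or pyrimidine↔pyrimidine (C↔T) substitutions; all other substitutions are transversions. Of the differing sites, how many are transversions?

8

Differing sites — 6:T/G (Tv); 11:G/C (Tv); 12:A/T (Tv); 17:A/T (Tv); 19:C/A (Tv); 22:G/T (Tv); 23:G/A (Ti); 26:A/T (Tv); 27:C/G (Tv).
Of the 9 differences, 1 transition and 8 transversions, so the answer is 8.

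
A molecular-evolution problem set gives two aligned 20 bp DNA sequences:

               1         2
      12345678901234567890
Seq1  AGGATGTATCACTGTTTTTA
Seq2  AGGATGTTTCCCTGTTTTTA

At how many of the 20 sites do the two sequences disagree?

Differing sites — 8:A/T; 11:A/C.
That gives 2 mismatches out of 20 aligned sites, so the Hamming distance is 2.

2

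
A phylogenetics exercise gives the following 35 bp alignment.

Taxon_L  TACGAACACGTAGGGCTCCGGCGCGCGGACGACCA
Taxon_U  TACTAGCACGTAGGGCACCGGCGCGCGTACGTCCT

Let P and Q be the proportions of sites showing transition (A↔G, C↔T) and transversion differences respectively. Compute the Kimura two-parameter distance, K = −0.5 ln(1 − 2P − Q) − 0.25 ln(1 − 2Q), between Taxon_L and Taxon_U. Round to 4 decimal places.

0.1957

Mismatches occur at site 4 (G/T, transversion), site 6 (A/G, transition), site 17 (T/A, transversion), site 28 (G/T, transversion), site 32 (A/T, transversion), site 35 (A/T, transversion).
Of the 6 differences, 1 transition and 5 transversions over 35 sites: P = 1/35 = 0.028571, Q = 5/35 = 0.142857.
d = −0.5·ln(0.800001) − 0.25·ln(0.714286) = −0.5·(-0.223142) − 0.25·(-0.336472) = 0.1957.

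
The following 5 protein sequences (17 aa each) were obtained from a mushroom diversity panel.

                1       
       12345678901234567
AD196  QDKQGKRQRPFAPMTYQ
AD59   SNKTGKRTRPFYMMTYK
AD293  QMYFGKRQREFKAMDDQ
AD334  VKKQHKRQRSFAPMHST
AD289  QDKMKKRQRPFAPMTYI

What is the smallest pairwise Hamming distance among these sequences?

Pairwise Hamming distances:
  AD196 vs AD59: 7
  AD196 vs AD293: 8
  AD196 vs AD334: 7
  AD196 vs AD289: 3
  AD59 vs AD293: 11
  AD59 vs AD334: 11
  AD59 vs AD289: 8
  AD293 vs AD334: 11
  AD293 vs AD289: 10
  AD334 vs AD289: 8
The smallest is 3, between AD196 and AD289.

3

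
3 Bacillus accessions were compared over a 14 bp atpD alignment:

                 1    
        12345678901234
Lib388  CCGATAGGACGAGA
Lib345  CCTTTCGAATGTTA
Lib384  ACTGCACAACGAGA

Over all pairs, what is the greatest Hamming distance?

8

Pairwise Hamming distances:
  Lib388 vs Lib345: 7
  Lib388 vs Lib384: 6
  Lib345 vs Lib384: 8
The largest is 8, between Lib345 and Lib384.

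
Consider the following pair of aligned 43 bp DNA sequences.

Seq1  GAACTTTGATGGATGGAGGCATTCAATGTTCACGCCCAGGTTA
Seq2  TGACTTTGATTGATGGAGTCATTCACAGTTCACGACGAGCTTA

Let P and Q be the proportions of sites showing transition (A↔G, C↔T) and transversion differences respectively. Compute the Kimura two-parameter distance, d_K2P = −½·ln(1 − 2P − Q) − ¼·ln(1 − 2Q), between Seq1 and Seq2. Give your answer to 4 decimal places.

0.2487

Mismatches occur at site 1 (G/T, transversion), site 2 (A/G, transition), site 11 (G/T, transversion), site 19 (G/T, transversion), site 26 (A/C, transversion), site 27 (T/A, transversion), site 35 (C/A, transversion), site 37 (C/G, transversion), site 40 (G/C, transversion).
Of the 9 differences, 1 transition and 8 transversions over 43 sites: P = 1/43 = 0.023256, Q = 8/43 = 0.186047.
d = −0.5·ln(0.767441) − 0.25·ln(0.627906) = −0.5·(-0.264694) − 0.25·(-0.465365) = 0.2487.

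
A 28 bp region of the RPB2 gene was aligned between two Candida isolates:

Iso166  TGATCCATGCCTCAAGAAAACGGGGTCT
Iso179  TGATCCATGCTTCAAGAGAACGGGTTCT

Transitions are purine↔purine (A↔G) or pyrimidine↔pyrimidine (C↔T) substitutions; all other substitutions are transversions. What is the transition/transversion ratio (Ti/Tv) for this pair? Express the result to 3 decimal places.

The sequences differ at positions 11 (C/T, transition), 18 (A/G, transition), 25 (G/T, transversion).
Of the 3 differences, 2 transitions and 1 transversion, so Ti/Tv = 2/1 = 2.000.

2.000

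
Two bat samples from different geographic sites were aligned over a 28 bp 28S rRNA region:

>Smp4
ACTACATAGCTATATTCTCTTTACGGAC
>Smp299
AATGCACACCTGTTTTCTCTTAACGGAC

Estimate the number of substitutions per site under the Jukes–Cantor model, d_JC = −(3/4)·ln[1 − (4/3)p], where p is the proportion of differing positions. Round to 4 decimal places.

Differing sites — 2:C/A; 4:A/G; 7:T/C; 9:G/C; 12:A/G; 14:A/T; 22:T/A.
p = 7/28 = 0.250000.
d = −0.75 · ln(1 − (4/3)·0.250000) = −0.75 · ln(0.666667) = −0.75 · (-0.405465) = 0.3041.

0.3041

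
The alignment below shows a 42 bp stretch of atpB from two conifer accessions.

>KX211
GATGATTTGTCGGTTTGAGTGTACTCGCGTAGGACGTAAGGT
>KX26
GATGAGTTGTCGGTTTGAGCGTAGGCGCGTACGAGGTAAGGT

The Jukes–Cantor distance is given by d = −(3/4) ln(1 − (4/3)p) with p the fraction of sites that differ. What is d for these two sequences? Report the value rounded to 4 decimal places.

The sequences differ at positions 6 (T/G), 20 (T/C), 24 (C/G), 25 (T/G), 32 (G/C), 35 (C/G).
p = 6/42 = 0.142857.
d = −0.75 · ln(1 − (4/3)·0.142857) = −0.75 · ln(0.809524) = −0.75 · (-0.211309) = 0.1585.

0.1585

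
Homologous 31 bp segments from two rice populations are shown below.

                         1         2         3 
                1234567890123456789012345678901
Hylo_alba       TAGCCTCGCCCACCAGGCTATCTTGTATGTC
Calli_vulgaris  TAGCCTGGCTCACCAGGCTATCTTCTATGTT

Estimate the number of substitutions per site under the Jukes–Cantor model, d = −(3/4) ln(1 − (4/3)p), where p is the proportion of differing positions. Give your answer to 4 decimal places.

The sequences differ at positions 7 (C/G), 10 (C/T), 25 (G/C), 31 (C/T).
p = 4/31 = 0.129032.
d = −0.75 · ln(1 − (4/3)·0.129032) = −0.75 · ln(0.827957) = −0.75 · (-0.188794) = 0.1416.

0.1416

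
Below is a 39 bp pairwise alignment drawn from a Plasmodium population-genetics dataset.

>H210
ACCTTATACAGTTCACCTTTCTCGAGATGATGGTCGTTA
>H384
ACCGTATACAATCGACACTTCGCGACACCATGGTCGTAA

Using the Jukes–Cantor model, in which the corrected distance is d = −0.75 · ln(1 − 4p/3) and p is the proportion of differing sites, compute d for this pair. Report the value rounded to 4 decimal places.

Differing sites — 4:T/G; 11:G/A; 13:T/C; 14:C/G; 17:C/A; 18:T/C; 22:T/G; 26:G/C; 28:T/C; 29:G/C; 38:T/A.
p = 11/39 = 0.282051.
d = −0.75 · ln(1 − (4/3)·0.282051) = −0.75 · ln(0.623932) = −0.75 · (-0.471714) = 0.3538.

0.3538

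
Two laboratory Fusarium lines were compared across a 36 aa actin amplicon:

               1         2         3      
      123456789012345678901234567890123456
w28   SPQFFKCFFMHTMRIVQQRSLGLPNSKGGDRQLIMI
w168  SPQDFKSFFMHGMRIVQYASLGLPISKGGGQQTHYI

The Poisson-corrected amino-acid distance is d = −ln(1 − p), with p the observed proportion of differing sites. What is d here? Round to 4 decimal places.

0.3646

The sequences differ at positions 4 (F/D), 7 (C/S), 12 (T/G), 18 (Q/Y), 19 (R/A), 25 (N/I), 30 (D/G), 31 (R/Q), 33 (L/T), 34 (I/H), 35 (M/Y).
p = 11/36 = 0.305556.
d = −ln(1 − 0.305556) = −ln(0.694444) = 0.3646.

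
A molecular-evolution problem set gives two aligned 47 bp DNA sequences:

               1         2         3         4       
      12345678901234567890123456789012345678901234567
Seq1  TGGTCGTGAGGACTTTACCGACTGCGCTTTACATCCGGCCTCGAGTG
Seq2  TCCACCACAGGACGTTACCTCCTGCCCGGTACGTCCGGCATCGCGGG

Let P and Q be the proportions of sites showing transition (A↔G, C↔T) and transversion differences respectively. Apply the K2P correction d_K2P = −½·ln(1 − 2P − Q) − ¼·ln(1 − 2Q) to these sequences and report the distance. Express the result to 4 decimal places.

0.4787

Mismatches occur at site 2 (G↔C, transversion), site 3 (G↔C, transversion), site 4 (T↔A, transversion), site 6 (G↔C, transversion), site 7 (T↔A, transversion), site 8 (G↔C, transversion), site 14 (T↔G, transversion), site 20 (G↔T, transversion), site 21 (A↔C, transversion), site 26 (G↔C, transversion), site 28 (T↔G, transversion), site 29 (T↔G, transversion), site 33 (A↔G, transition), site 40 (C↔A, transversion), site 44 (A↔C, transversion), site 46 (T↔G, transversion).
Of the 16 differences, 1 transition and 15 transversions over 47 sites: P = 1/47 = 0.021277, Q = 15/47 = 0.319149.
d = −0.5·ln(0.638297) − 0.25·ln(0.361702) = −0.5·(-0.448952) − 0.25·(-1.016935) = 0.4787.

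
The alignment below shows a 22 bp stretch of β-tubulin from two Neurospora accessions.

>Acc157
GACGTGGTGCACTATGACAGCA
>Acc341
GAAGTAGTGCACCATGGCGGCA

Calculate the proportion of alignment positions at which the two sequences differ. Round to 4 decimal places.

Mismatches occur at site 3 (C↔A), site 6 (G↔A), site 13 (T↔C), site 17 (A↔G), site 19 (A↔G).
There are 5 differences over 22 sites, so p = 5/22 = 0.2273.

0.2273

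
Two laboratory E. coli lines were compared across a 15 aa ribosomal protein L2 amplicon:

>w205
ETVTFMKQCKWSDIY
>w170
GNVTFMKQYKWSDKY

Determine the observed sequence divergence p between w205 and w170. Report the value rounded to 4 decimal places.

0.2667

The sequences differ at positions 1 (E/G), 2 (T/N), 9 (C/Y), 14 (I/K).
There are 4 differences over 15 sites, so p = 4/15 = 0.2667.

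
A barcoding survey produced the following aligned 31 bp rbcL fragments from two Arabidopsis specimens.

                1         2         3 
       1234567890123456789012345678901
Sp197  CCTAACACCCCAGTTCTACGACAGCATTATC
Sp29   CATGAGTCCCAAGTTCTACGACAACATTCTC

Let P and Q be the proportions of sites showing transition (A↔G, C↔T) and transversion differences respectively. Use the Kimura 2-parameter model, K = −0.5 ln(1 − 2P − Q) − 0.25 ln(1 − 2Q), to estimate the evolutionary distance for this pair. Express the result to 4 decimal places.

Differing sites — 2:C/A (Tv); 4:A/G (Ti); 6:C/G (Tv); 7:A/T (Tv); 11:C/A (Tv); 24:G/A (Ti); 29:A/C (Tv).
Of the 7 differences, 2 transitions and 5 transversions over 31 sites: P = 2/31 = 0.064516, Q = 5/31 = 0.161290.
d = −0.5·ln(0.709678) − 0.25·ln(0.677420) = −0.5·(-0.342944) − 0.25·(-0.389464) = 0.2688.

0.2688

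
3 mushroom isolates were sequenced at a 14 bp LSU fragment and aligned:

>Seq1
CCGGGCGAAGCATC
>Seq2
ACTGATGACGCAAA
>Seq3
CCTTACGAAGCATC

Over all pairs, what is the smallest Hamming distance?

Pairwise Hamming distances:
  Seq1 vs Seq2: 7
  Seq1 vs Seq3: 3
  Seq2 vs Seq3: 6
The smallest is 3, between Seq1 and Seq3.

3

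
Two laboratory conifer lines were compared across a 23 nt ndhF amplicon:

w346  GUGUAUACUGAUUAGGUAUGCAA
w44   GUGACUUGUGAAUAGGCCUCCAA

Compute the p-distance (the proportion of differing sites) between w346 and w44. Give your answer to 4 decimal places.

Differing sites — 4:U/A; 5:A/C; 7:A/U; 8:C/G; 12:U/A; 17:U/C; 18:A/C; 20:G/C.
There are 8 differences over 23 sites, so p = 8/23 = 0.3478.

0.3478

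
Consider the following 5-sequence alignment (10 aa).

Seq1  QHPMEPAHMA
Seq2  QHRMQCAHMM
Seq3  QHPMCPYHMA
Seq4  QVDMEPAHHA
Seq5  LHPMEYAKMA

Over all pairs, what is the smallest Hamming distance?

2

Pairwise Hamming distances:
  Seq1 vs Seq2: 4
  Seq1 vs Seq3: 2
  Seq1 vs Seq4: 3
  Seq1 vs Seq5: 3
  Seq2 vs Seq3: 5
  Seq2 vs Seq4: 6
  Seq2 vs Seq5: 6
  Seq3 vs Seq4: 5
  Seq3 vs Seq5: 5
  Seq4 vs Seq5: 6
The smallest is 2, between Seq1 and Seq3.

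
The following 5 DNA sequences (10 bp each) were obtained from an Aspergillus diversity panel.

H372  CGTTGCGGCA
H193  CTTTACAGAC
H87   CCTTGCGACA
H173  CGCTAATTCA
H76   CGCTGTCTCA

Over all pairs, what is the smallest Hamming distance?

2

Pairwise Hamming distances:
  H372 vs H193: 5
  H372 vs H87: 2
  H372 vs H173: 5
  H372 vs H76: 4
  H193 vs H87: 6
  H193 vs H173: 7
  H193 vs H76: 8
  H87 vs H173: 6
  H87 vs H76: 5
  H173 vs H76: 3
The smallest is 2, between H372 and H87.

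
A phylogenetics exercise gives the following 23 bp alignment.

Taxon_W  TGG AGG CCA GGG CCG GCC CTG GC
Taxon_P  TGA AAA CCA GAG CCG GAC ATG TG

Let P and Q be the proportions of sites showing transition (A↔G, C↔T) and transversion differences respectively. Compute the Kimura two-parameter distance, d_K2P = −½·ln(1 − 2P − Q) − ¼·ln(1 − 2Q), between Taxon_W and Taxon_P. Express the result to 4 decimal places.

Differing sites — 3:G/A (Ti); 5:G/A (Ti); 6:G/A (Ti); 11:G/A (Ti); 17:C/A (Tv); 19:C/A (Tv); 22:G/T (Tv); 23:C/G (Tv).
Of the 8 differences, 4 transitions and 4 transversions over 23 sites: P = 4/23 = 0.173913, Q = 4/23 = 0.173913.
d = −0.5·ln(0.478261) − 0.25·ln(0.652174) = −0.5·(-0.737599) − 0.25·(-0.427444) = 0.4757.

0.4757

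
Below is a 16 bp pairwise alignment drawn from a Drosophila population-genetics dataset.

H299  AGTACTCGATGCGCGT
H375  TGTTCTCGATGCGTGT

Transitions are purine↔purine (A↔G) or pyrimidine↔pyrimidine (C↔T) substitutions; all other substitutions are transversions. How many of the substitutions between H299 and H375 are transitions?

Differing sites — 1:A/T (Tv); 4:A/T (Tv); 14:C/T (Ti).
Of the 3 differences, 1 transition and 2 transversions, so the answer is 1.

1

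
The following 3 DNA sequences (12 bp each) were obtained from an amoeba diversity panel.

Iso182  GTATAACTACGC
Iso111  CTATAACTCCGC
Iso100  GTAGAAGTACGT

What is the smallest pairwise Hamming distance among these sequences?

2

Pairwise Hamming distances:
  Iso182 vs Iso111: 2
  Iso182 vs Iso100: 3
  Iso111 vs Iso100: 5
The smallest is 2, between Iso182 and Iso111.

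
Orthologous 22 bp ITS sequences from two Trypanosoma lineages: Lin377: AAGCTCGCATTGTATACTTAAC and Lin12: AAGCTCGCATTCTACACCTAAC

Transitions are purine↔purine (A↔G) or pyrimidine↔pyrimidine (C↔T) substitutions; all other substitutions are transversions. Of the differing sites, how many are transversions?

1

Differing sites — 12:G/C (Tv); 15:T/C (Ti); 18:T/C (Ti).
Of the 3 differences, 2 transitions and 1 transversion, so the answer is 1.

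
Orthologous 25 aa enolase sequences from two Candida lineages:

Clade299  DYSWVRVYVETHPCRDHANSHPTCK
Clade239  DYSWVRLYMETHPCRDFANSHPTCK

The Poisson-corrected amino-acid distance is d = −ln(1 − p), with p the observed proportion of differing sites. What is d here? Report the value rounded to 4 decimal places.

0.1278

Mismatches occur at site 7 (V↔L), site 9 (V↔M), site 17 (H↔F).
p = 3/25 = 0.120000.
d = −ln(1 − 0.120000) = −ln(0.880000) = 0.1278.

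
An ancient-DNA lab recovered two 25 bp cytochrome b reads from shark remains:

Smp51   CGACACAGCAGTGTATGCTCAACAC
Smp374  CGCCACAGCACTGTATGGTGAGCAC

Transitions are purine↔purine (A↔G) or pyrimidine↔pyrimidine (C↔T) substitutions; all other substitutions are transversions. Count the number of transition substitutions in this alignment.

Differing sites — 3:A/C (Tv); 11:G/C (Tv); 18:C/G (Tv); 20:C/G (Tv); 22:A/G (Ti).
Of the 5 differences, 1 transition and 4 transversions, so the answer is 1.

1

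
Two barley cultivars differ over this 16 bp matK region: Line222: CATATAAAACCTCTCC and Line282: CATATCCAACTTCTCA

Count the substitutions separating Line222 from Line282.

The sequences differ at positions 6 (A/C), 7 (A/C), 11 (C/T), 16 (C/A).
That gives 4 mismatches out of 16 aligned sites, so the Hamming distance is 4.

4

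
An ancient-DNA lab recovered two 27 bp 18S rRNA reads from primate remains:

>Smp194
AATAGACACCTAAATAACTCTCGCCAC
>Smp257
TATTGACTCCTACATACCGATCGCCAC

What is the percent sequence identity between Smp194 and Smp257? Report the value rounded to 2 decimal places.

Differing sites — 1:A/T; 4:A/T; 8:A/T; 13:A/C; 17:A/C; 19:T/G; 20:C/A.
20 of the 27 sites match, so the percent identity is 20/27 × 100 = 74.07%.

74.07%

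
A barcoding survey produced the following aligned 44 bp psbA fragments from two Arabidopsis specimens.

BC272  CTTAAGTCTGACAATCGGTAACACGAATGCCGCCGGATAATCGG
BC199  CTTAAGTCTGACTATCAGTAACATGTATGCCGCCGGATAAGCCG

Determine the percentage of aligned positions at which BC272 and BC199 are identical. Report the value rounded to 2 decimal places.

86.36%

Differing sites — 13:A/T; 17:G/A; 24:C/T; 26:A/T; 41:T/G; 43:G/C.
38 of the 44 sites match, so the percent identity is 38/44 × 100 = 86.36%.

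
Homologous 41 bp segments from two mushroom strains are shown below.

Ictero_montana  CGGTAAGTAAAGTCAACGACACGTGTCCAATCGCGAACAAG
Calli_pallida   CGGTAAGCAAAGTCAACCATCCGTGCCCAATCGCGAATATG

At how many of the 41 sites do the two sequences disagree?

The sequences differ at positions 8 (T/C), 18 (G/C), 20 (C/T), 21 (A/C), 26 (T/C), 38 (C/T), 40 (A/T).
That gives 7 mismatches out of 41 aligned sites, so the Hamming distance is 7.

7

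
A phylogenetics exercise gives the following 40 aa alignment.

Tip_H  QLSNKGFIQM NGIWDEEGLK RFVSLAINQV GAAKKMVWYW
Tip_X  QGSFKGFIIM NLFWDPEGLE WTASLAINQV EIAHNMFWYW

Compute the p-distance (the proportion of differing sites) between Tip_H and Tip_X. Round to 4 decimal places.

0.3750

Mismatches occur at site 2 (L↔G), site 4 (N↔F), site 9 (Q↔I), site 12 (G↔L), site 13 (I↔F), site 16 (E↔P), site 20 (K↔E), site 21 (R↔W), site 22 (F↔T), site 23 (V↔A), site 31 (G↔E), site 32 (A↔I), site 34 (K↔H), site 35 (K↔N), site 37 (V↔F).
There are 15 differences over 40 sites, so p = 15/40 = 0.3750.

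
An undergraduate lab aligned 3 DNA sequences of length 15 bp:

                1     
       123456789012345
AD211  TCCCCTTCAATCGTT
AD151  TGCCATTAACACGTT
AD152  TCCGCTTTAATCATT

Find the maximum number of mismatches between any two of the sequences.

7

Pairwise Hamming distances:
  AD211 vs AD151: 5
  AD211 vs AD152: 3
  AD151 vs AD152: 7
The largest is 7, between AD151 and AD152.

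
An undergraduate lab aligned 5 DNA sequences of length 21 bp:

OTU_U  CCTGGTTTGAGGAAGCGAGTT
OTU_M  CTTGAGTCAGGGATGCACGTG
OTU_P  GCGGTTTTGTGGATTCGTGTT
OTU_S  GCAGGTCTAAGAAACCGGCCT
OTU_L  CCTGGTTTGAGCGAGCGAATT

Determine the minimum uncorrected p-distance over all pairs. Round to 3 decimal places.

0.143

Pairwise Hamming distances:
  OTU_U vs OTU_M: 10
  OTU_U vs OTU_P: 7
  OTU_U vs OTU_S: 9
  OTU_U vs OTU_L: 3
  OTU_M vs OTU_P: 12
  OTU_M vs OTU_S: 16
  OTU_M vs OTU_L: 13
  OTU_P vs OTU_S: 11
  OTU_P vs OTU_L: 10
  OTU_S vs OTU_L: 10
The smallest is 3 mismatches, between OTU_U and OTU_L; p = 3/21 = 0.143.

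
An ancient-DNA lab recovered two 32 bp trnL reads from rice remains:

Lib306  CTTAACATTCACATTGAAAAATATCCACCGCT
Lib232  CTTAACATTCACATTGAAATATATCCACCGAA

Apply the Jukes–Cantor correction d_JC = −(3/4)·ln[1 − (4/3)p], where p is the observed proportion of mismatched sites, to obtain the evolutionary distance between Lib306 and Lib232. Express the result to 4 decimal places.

0.1001

The sequences differ at positions 20 (A/T), 31 (C/A), 32 (T/A).
p = 3/32 = 0.093750.
d = −0.75 · ln(1 − (4/3)·0.093750) = −0.75 · ln(0.875000) = −0.75 · (-0.133531) = 0.1001.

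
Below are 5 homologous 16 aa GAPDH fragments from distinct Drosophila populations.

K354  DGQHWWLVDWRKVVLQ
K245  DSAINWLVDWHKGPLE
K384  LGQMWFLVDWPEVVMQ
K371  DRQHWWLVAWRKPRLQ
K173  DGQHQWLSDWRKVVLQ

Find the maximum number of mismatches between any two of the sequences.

12

Pairwise Hamming distances:
  K354 vs K245: 8
  K354 vs K384: 6
  K354 vs K371: 4
  K354 vs K173: 2
  K245 vs K384: 12
  K245 vs K371: 9
  K245 vs K173: 9
  K384 vs K371: 10
  K384 vs K173: 8
  K371 vs K173: 6
The largest is 12, between K245 and K384.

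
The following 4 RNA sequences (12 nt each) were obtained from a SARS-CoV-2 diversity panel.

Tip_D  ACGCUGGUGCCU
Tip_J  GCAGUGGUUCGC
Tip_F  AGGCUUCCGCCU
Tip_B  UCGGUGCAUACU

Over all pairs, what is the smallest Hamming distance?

Pairwise Hamming distances:
  Tip_D vs Tip_J: 6
  Tip_D vs Tip_F: 4
  Tip_D vs Tip_B: 6
  Tip_J vs Tip_F: 10
  Tip_J vs Tip_B: 7
  Tip_F vs Tip_B: 7
The smallest is 4, between Tip_D and Tip_F.

4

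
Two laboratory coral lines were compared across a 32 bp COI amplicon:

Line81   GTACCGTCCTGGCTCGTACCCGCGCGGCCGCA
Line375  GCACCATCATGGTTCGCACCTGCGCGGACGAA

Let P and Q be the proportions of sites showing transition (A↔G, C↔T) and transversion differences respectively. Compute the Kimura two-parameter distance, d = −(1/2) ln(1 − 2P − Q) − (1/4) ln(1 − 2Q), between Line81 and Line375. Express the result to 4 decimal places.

0.3126

Differing sites — 2:T/C (Ti); 6:G/A (Ti); 9:C/A (Tv); 13:C/T (Ti); 17:T/C (Ti); 21:C/T (Ti); 28:C/A (Tv); 31:C/A (Tv).
Of the 8 differences, 5 transitions and 3 transversions over 32 sites: P = 5/32 = 0.156250, Q = 3/32 = 0.093750.
d = −0.5·ln(0.593750) − 0.25·ln(0.812500) = −0.5·(-0.521297) − 0.25·(-0.207639) = 0.3126.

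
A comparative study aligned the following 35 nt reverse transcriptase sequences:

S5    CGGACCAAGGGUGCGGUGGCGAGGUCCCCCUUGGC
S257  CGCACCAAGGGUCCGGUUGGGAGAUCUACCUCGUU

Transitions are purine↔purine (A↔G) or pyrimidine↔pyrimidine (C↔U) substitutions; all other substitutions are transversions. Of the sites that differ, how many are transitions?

Mismatches occur at site 3 (G↔C, transversion), site 13 (G↔C, transversion), site 18 (G↔U, transversion), site 20 (C↔G, transversion), site 24 (G↔A, transition), site 27 (C↔U, transition), site 28 (C↔A, transversion), site 32 (U↔C, transition), site 34 (G↔U, transversion), site 35 (C↔U, transition).
Of the 10 differences, 4 transitions and 6 transversions, so the answer is 4.

4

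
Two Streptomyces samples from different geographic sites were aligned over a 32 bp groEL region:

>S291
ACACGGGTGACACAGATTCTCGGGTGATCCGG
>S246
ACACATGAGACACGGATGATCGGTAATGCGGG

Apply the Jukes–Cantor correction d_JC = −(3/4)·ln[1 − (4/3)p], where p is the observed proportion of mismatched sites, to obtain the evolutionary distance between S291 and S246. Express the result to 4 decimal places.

0.5199

The sequences differ at positions 5 (G/A), 6 (G/T), 8 (T/A), 14 (A/G), 18 (T/G), 19 (C/A), 24 (G/T), 25 (T/A), 26 (G/A), 27 (A/T), 28 (T/G), 30 (C/G).
p = 12/32 = 0.375000.
d = −0.75 · ln(1 − (4/3)·0.375000) = −0.75 · ln(0.500000) = −0.75 · (-0.693147) = 0.5199.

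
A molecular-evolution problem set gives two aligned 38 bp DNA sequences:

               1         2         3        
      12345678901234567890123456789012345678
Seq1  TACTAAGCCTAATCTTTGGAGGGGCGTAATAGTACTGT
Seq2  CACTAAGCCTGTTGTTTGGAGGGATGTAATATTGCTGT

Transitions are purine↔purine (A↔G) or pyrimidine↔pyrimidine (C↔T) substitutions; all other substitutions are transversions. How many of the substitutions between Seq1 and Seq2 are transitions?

The sequences differ at positions 1 (T/C, transition), 11 (A/G, transition), 12 (A/T, transversion), 14 (C/G, transversion), 24 (G/A, transition), 25 (C/T, transition), 32 (G/T, transversion), 34 (A/G, transition).
Of the 8 differences, 5 transitions and 3 transversions, so the answer is 5.

5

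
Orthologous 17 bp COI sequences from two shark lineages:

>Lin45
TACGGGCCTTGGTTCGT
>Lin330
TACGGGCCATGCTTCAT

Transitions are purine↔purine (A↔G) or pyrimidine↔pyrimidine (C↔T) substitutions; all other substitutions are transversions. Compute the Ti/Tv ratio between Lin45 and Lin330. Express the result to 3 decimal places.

0.500

Mismatches occur at site 9 (T/A, transversion), site 12 (G/C, transversion), site 16 (G/A, transition).
Of the 3 differences, 1 transition and 2 transversions, so Ti/Tv = 1/2 = 0.500.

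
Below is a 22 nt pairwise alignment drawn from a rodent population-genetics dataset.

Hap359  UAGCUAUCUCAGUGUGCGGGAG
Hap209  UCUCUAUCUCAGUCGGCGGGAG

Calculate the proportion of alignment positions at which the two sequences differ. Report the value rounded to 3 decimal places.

Differing sites — 2:A/C; 3:G/U; 14:G/C; 15:U/G.
There are 4 differences over 22 sites, so p = 4/22 = 0.182.

0.182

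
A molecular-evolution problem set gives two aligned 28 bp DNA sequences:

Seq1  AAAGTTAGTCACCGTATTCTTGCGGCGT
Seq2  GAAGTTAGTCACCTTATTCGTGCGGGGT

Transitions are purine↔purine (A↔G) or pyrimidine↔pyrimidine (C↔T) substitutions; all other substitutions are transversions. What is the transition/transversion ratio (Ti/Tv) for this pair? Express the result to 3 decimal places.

0.333

Mismatches occur at site 1 (A→G, transition), site 14 (G→T, transversion), site 20 (T→G, transversion), site 26 (C→G, transversion).
Of the 4 differences, 1 transition and 3 transversions, so Ti/Tv = 1/3 = 0.333.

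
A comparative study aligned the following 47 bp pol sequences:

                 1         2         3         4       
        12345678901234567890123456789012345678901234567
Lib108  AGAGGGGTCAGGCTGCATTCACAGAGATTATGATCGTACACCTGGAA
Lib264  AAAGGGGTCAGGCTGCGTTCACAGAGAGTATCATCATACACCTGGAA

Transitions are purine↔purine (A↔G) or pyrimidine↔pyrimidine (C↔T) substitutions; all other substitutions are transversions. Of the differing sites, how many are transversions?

The sequences differ at positions 2 (G/A, transition), 17 (A/G, transition), 28 (T/G, transversion), 32 (G/C, transversion), 36 (G/A, transition).
Of the 5 differences, 3 transitions and 2 transversions, so the answer is 2.

2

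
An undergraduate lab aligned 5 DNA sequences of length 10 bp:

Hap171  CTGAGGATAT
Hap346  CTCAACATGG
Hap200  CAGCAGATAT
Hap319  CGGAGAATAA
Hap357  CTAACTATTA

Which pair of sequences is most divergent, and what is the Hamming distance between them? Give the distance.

7

Pairwise Hamming distances:
  Hap171 vs Hap346: 5
  Hap171 vs Hap200: 3
  Hap171 vs Hap319: 3
  Hap171 vs Hap357: 5
  Hap346 vs Hap200: 6
  Hap346 vs Hap319: 6
  Hap346 vs Hap357: 5
  Hap200 vs Hap319: 5
  Hap200 vs Hap357: 7
  Hap319 vs Hap357: 5
The largest is 7, between Hap200 and Hap357.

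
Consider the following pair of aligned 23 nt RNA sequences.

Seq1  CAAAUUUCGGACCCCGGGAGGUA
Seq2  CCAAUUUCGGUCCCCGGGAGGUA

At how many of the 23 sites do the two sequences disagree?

Mismatches occur at site 2 (A→C), site 11 (A→U).
That gives 2 mismatches out of 23 aligned sites, so the Hamming distance is 2.

2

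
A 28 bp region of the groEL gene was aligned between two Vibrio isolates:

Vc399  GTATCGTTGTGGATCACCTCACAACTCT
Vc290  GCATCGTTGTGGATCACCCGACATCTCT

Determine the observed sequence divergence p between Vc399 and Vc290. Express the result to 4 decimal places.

0.1429

Differing sites — 2:T/C; 19:T/C; 20:C/G; 24:A/T.
There are 4 differences over 28 sites, so p = 4/28 = 0.1429.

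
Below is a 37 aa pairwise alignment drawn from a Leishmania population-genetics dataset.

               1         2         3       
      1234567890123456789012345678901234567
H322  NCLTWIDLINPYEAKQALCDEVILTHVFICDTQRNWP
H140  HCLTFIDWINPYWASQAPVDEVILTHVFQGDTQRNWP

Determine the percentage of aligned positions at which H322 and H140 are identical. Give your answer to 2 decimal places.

75.68%

The sequences differ at positions 1 (N/H), 5 (W/F), 8 (L/W), 13 (E/W), 15 (K/S), 18 (L/P), 19 (C/V), 29 (I/Q), 30 (C/G).
28 of the 37 sites match, so the percent identity is 28/37 × 100 = 75.68%.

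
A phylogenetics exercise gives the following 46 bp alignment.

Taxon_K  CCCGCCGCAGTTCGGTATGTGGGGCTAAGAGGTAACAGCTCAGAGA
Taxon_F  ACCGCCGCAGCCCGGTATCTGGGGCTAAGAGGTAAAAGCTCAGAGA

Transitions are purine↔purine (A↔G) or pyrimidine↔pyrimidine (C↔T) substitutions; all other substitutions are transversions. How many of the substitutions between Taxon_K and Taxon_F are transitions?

2

Differing sites — 1:C/A (Tv); 11:T/C (Ti); 12:T/C (Ti); 19:G/C (Tv); 36:C/A (Tv).
Of the 5 differences, 2 transitions and 3 transversions, so the answer is 2.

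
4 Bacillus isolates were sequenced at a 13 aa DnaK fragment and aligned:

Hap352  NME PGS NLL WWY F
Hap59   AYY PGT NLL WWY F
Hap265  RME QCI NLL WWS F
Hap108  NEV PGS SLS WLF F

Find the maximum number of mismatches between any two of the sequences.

10

Pairwise Hamming distances:
  Hap352 vs Hap59: 4
  Hap352 vs Hap265: 5
  Hap352 vs Hap108: 6
  Hap59 vs Hap265: 7
  Hap59 vs Hap108: 8
  Hap265 vs Hap108: 10
The largest is 10, between Hap265 and Hap108.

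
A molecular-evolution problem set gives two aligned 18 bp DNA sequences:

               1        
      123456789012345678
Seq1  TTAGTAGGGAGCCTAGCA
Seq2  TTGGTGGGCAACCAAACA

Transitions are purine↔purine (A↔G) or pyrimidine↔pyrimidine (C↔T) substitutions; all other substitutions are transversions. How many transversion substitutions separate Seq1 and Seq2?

The sequences differ at positions 3 (A/G, transition), 6 (A/G, transition), 9 (G/C, transversion), 11 (G/A, transition), 14 (T/A, transversion), 16 (G/A, transition).
Of the 6 differences, 4 transitions and 2 transversions, so the answer is 2.

2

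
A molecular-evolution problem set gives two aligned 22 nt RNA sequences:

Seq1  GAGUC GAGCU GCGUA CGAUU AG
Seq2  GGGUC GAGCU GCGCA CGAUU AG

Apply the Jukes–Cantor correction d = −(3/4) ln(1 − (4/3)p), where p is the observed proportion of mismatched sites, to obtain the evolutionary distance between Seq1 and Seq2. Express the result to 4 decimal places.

Differing sites — 2:A/G; 14:U/C.
p = 2/22 = 0.090909.
d = −0.75 · ln(1 − (4/3)·0.090909) = −0.75 · ln(0.878788) = −0.75 · (-0.129212) = 0.0969.

0.0969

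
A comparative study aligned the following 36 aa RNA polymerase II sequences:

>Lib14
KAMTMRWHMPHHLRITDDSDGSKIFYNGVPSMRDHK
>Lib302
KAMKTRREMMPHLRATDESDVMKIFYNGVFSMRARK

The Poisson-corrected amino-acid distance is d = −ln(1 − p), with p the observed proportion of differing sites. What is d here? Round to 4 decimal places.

The sequences differ at positions 4 (T/K), 5 (M/T), 7 (W/R), 8 (H/E), 10 (P/M), 11 (H/P), 15 (I/A), 18 (D/E), 21 (G/V), 22 (S/M), 30 (P/F), 34 (D/A), 35 (H/R).
p = 13/36 = 0.361111.
d = −ln(1 − 0.361111) = −ln(0.638889) = 0.4480.

0.4480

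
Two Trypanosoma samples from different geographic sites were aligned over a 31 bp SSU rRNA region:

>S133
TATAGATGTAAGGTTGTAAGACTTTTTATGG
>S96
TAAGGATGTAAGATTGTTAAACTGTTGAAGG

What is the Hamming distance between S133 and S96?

The sequences differ at positions 3 (T/A), 4 (A/G), 13 (G/A), 18 (A/T), 20 (G/A), 24 (T/G), 27 (T/G), 29 (T/A).
That gives 8 mismatches out of 31 aligned sites, so the Hamming distance is 8.

8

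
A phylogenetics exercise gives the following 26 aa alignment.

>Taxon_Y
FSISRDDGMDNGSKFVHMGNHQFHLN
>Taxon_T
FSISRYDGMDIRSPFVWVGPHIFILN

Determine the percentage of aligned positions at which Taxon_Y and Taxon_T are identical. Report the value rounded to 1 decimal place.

65.4%

Mismatches occur at site 6 (D→Y), site 11 (N→I), site 12 (G→R), site 14 (K→P), site 17 (H→W), site 18 (M→V), site 20 (N→P), site 22 (Q→I), site 24 (H→I).
17 of the 26 sites match, so the percent identity is 17/26 × 100 = 65.4%.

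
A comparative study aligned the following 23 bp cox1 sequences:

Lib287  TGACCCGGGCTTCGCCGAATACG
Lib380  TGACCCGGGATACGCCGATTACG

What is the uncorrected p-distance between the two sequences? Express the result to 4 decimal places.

0.1304

Differing sites — 10:C/A; 12:T/A; 19:A/T.
There are 3 differences over 23 sites, so p = 3/23 = 0.1304.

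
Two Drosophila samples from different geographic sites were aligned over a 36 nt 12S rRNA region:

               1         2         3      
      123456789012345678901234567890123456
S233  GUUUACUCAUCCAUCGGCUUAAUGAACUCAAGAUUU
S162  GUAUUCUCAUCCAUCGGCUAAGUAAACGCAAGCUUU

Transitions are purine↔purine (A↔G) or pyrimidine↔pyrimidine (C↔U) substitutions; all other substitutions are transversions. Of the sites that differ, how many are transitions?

2

The sequences differ at positions 3 (U/A, transversion), 5 (A/U, transversion), 20 (U/A, transversion), 22 (A/G, transition), 24 (G/A, transition), 28 (U/G, transversion), 33 (A/C, transversion).
Of the 7 differences, 2 transitions and 5 transversions, so the answer is 2.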